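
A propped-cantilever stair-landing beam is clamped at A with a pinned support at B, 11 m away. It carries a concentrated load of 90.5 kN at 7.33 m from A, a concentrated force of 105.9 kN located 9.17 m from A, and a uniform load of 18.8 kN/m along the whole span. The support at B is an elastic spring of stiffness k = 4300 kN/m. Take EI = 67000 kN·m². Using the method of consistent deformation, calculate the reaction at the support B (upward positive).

R_B = 197.2 kN

Choose R_B as the redundant. The primary structure is the cantilever fixed at A.
Deflection at B on the released cantilever, summing each load's contribution:
  point load 90.5 at a = 7.33: Pa²(3L − a)/(6EI) = 20803/EI
  point load 105.9 at a = 9.17: Pa²(3L − a)/(6EI) = 35368/EI
  UDL 18.8: wL⁴/(8EI) = 34406/EI
  δ_0 = 90577/EI
Tip deflection under a unit load at B: L³/(3EI) = 443.7/EI.
With EI = 67000 kN·m²: δ_0 = 1.3519 m and δ_{BB} = 0.006622 m/kN.
Compatibility — the spring shortens by R_B/k under the reaction it provides: δ_0 − R_B·δ_{BB} = R_B/k. With 1/k = 0.000233 m/kN, R_B = δ_0 / (δ_{BB} + 1/k) = 1.3519 / (0.006622 + 0.000233) = 197.2 kN.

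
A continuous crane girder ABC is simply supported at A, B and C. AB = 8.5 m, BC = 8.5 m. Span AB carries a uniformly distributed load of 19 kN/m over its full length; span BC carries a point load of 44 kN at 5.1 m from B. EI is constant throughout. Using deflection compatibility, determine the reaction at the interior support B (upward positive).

Take M_B as the redundant. Released structure: two simple spans AB and BC with a hinge at B.
Rotations at B on the released spans (each span's end-slope, ×1/EI):
  span AB: UDL 19: wL³/(24EI) = 486.2/EI
  span BC: point load 44 at a = 5.1: Pab(L + b)/(6LEI) = 178/EI
  relative rotation θ_0 = (486.2 + 178)/EI = 664.2/EI
A unit hogging moment at B produces rotation L₁/(3EI) + L₂/(3EI) = 5.667/EI.
Slope continuity at B: θ_0 = M_B·5.667/EI, so M_B = 664.2/5.667 = 117.2 kN·m (hogging).
Span AB, ΣM about A with M_B applied at B: R_B^{AB}·8.5 = 686.4 + 117.2, so R_B^{AB} = 94.54 kN and R_A = 161.5 − 94.54 = 66.96 kN.
Span BC, ΣM about C: R_B^{BC}·8.5 = 149.6 + 117.2, so R_B^{BC} = 31.39 kN and R_C = 44 − 31.39 = 12.61 kN.
R_B = 94.54 + 31.39 = 125.9 kN.

R_B = 125.9 kN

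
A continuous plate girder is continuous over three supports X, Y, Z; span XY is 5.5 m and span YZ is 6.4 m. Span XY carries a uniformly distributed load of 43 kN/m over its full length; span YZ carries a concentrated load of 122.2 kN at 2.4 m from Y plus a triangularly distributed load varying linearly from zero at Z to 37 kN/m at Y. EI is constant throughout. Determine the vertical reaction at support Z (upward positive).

Take M_Y as the redundant. Released structure: two simple spans XY and YZ with a hinge at Y.
Discontinuity in slope at Y on the released structure — sum the simple-span end rotations:
  span XY: UDL 43: wL³/(24EI) = 298.1/EI
  span YZ: point load 122.2 at a = 2.4: Pab(L + b)/(6LEI) = 317.7/EI
  span YZ: triangular load, peak 37: w₀L³/(45EI) = 215.5/EI
  relative rotation θ_0 = (298.1 + 533.3)/EI = 831.3/EI
A unit hogging moment at Y produces rotation L₁/(3EI) + L₂/(3EI) = 3.967/EI.
Compatibility: M_Y·(L₁+L₂)/(3EI) = θ_0, giving M_Y = 209.6 kN·m (hogging).
Span YZ, ΣM about Z: R_Y^{YZ}·6.4 = 994 + 209.6, so R_Y^{YZ} = 188.1 kN and R_Z = 240.6 − 188.1 = 52.54 kN.

R_Z = 52.54 kN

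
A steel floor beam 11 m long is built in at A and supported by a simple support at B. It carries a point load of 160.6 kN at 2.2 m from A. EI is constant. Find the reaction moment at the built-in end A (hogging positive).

Choose R_B as the redundant. The primary structure is the cantilever fixed at A.
Deflection at B on the released cantilever, summing each load's contribution:
  point load 160.6 at a = 2.2: Pa²(3L − a)/(6EI) = 3990/EI
Tip deflection under a unit load at B: L³/(3EI) = 443.7/EI.
Compatibility at B: δ_0 − R_B·δ_{BB} = 0, so R_B = 3990/443.7 = 8.994 kN.
Moment equilibrium about A: M_A = Σ(load moments about A) − R_B·L = 353.3 − 8.994×11 = 254.4 kN·m.

M_A = 254.4 kN·m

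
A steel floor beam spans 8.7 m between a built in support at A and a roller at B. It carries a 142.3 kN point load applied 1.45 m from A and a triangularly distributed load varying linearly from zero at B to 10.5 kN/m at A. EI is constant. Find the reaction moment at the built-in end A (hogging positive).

M_A = 210.6 kN·m

Remove the prop at B; the released (primary) structure is a cantilever built in at A.
Downward deflection at the released point B due to the loads:
  point load 142.3 at a = 1.45: Pa²(3L − a)/(6EI) = 1229/EI
  triangular load, peak 10.5 at the fixed end: w₀L⁴/(30EI) = 2005/EI
  δ_0 = 3234/EI
Tip deflection under a unit load at B: L³/(3EI) = 219.5/EI.
The prop prevents deflection at B: R_B = δ_0/δ_{BB} = 3234/219.5 = 14.73 kN.
Moment equilibrium about A: M_A = Σ(load moments about A) − R_B·L = 338.8 − 14.73×8.7 = 210.6 kN·m.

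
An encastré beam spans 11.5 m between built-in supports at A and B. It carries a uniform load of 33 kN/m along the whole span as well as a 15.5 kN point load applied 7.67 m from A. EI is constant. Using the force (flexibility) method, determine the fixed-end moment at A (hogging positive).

M_A = 376.9 kN·m

Release both end moments; the primary structure is a simply-supported span AB with redundants M_A and M_B.
On the primary (simply-supported) span, the end slopes from the loading are:
  at A: UDL 33: wL³/(24EI) = 2091/EI
  at B: UDL 33: wL³/(24EI) = 2091/EI
  at A: point load 15.5 at a = 7.67: Pab(L + b)/(6LEI) = 101.2/EI
  at B: point load 15.5 at a = 7.67: Pab(L + a)/(6LEI) = 126.5/EI
  θ_A0 = 2192/EI,  θ_B0 = 2218/EI
Flexibility coefficients: a unit moment at one end gives L/(3EI) there and L/(6EI) at the far end, so f₁₁ = f₂₂ = 3.833/EI and f₁₂ = f₂₁ = 1.917/EI.
Compatibility — zero rotation at each built-in end:
  3.833 M_A + 1.917 M_B = 2192
  1.917 M_A + 3.833 M_B = 2218
Solving the pair gives M_A = 376.9 kN·m and M_B = 390.1 kN·m (hogging).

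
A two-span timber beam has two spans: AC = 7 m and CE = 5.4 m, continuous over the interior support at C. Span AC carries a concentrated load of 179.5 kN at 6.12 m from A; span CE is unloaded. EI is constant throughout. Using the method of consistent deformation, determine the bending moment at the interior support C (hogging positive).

M_C = 73.06 kN·m

Take M_C as the redundant. Released structure: two simple spans AC and CE with a hinge at C.
End slopes at the hinge C, treating each span as simply supported:
  span AC: point load 179.5 at a = 6.12: Pab(L + a)/(6LEI) = 302/EI
  relative rotation θ_0 = (302 + 0)/EI = 302/EI
A unit hogging moment at C produces rotation L₁/(3EI) + L₂/(3EI) = 4.133/EI.
Slope continuity at C: θ_0 = M_C·4.133/EI, so M_C = 302/4.133 = 73.06 kN·m (hogging).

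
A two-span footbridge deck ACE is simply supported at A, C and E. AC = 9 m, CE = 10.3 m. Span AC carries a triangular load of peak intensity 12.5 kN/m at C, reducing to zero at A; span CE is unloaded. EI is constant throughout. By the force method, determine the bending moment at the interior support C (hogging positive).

Take M_C as the redundant. Released structure: two simple spans AC and CE with a hinge at C.
Discontinuity in slope at C on the released structure — sum the simple-span end rotations:
  span AC: triangular load, peak 12.5: w₀L³/(45EI) = 202.5/EI
  relative rotation θ_0 = (202.5 + 0)/EI = 202.5/EI
A unit hogging moment at C produces rotation L₁/(3EI) + L₂/(3EI) = 6.433/EI.
Slope continuity at C: θ_0 = M_C·6.433/EI, so M_C = 202.5/6.433 = 31.48 kN·m (hogging).

M_C = 31.48 kN·m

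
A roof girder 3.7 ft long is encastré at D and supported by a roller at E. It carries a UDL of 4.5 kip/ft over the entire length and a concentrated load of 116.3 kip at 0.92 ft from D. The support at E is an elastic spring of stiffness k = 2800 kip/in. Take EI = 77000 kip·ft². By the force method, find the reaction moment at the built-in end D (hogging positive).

M_D = 85.23 kip·ft

Take the reaction at E as the redundant and release it; the primary structure is a cantilever fixed at D.
Primary-structure tip deflection at E by superposition:
  UDL 4.5: wL⁴/(8EI) = 105.4/EI
  point load 116.3 at a = 0.92: Pa²(3L − a)/(6EI) = 167/EI
  δ_0 = 272.4/EI
Flexibility coefficient — unit upward force at E: δ_{EE} = L³/(3EI) = 16.88/EI.
With EI = 77000 kip·ft²: δ_0 = 0.003538 ft and δ_{EE} = 0.000219 ft/kip.
Compatibility — the spring shortens by R_E/k under the reaction it provides: δ_0 − R_E·δ_{EE} = R_E/k. With 1/k = 1/(2800×12) ft/kip = 0.00003 ft/kip, R_E = δ_0 / (δ_{EE} + 1/k) = 0.003538 / (0.000219 + 0.00003) = 14.21 kip.
Moment equilibrium about D: M_D = Σ(load moments about D) − R_E·L = 137.8 − 14.21×3.7 = 85.23 kip·ft.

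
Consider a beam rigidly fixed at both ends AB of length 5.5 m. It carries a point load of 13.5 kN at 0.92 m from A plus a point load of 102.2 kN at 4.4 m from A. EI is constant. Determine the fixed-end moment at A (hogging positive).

M_A = 26.6 kN·m

Take the two fixed-end moments M_A, M_B as redundants; the released structure is the simple span AB.
Simple-span end rotations at A and B under the given loads:
  at A: point load 13.5 at a = 0.92: Pab(L + b)/(6LEI) = 17.38/EI
  at B: point load 13.5 at a = 0.92: Pab(L + a)/(6LEI) = 11.07/EI
  at A: point load 102.2 at a = 4.4: Pab(L + b)/(6LEI) = 98.93/EI
  at B: point load 102.2 at a = 4.4: Pab(L + a)/(6LEI) = 148.4/EI
  θ_A0 = 116.3/EI,  θ_B0 = 159.5/EI
Flexibility coefficients: a unit moment at one end gives L/(3EI) there and L/(6EI) at the far end, so f₁₁ = f₂₂ = 1.833/EI and f₁₂ = f₂₁ = 0.9167/EI.
Compatibility — zero rotation at each built-in end:
  1.833 M_A + 0.9167 M_B = 116.3
  0.9167 M_A + 1.833 M_B = 159.5
Solving the pair gives M_A = 26.6 kN·m and M_B = 73.68 kN·m (hogging).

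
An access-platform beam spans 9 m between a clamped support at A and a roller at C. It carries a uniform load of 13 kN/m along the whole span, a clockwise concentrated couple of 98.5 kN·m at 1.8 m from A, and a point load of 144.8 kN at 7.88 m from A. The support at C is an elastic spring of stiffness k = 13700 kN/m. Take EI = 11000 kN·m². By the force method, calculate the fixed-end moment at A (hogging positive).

Release the roller at C. Primary structure: cantilever fixed at A.
Downward deflection at the released point C due to the loads:
  UDL 13: wL⁴/(8EI) = 10662/EI
  clockwise couple 98.5 at a = 1.8: M₀a(2L − a)/(2EI) = 1436/EI
  point load 144.8 at a = 7.88: Pa²(3L − a)/(6EI) = 28652/EI
  δ_0 = 40750/EI
Tip deflection under a unit load at C: L³/(3EI) = 243/EI.
With EI = 11000 kN·m²: δ_0 = 3.7045 m and δ_{CC} = 0.022091 m/kN.
Compatibility — the spring shortens by R_C/k under the reaction it provides: δ_0 − R_C·δ_{CC} = R_C/k. With 1/k = 0.000073 m/kN, R_C = δ_0 / (δ_{CC} + 1/k) = 3.7045 / (0.022091 + 0.000073) = 167.1 kN.
Moment equilibrium about A: M_A = Σ(load moments about A) − R_C·L = 1766 − 167.1×9 = 261.7 kN·m.

M_A = 261.7 kN·m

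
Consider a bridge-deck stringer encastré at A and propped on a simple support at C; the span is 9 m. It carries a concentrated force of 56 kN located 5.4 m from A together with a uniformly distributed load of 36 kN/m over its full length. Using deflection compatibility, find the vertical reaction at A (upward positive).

R_A = 234.3 kN

Choose R_C as the redundant. The primary structure is the cantilever fixed at A.
Deflection at C on the released cantilever, summing each load's contribution:
  point load 56 at a = 5.4: Pa²(3L − a)/(6EI) = 5879/EI
  UDL 36: wL⁴/(8EI) = 29524/EI
  δ_0 = 35403/EI
Tip deflection under a unit load at C: L³/(3EI) = 243/EI.
Compatibility at C: δ_0 − R_C·δ_{CC} = 0, so R_C = 35403/243 = 145.7 kN.
Vertical equilibrium: R_A = ΣP − R_C = 380 − 145.7 = 234.3 kN.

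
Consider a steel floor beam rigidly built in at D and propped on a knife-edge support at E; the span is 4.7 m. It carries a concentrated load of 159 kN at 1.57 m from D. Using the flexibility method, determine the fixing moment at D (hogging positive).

M_D = 138.5 kN·m

Release the roller at E. Primary structure: cantilever fixed at D.
Primary-structure tip deflection at E by superposition:
  point load 159 at a = 1.57: Pa²(3L − a)/(6EI) = 818.5/EI
Flexibility coefficient — unit upward force at E: δ_{EE} = L³/(3EI) = 34.61/EI.
Compatibility at E: δ_0 − R_E·δ_{EE} = 0, so R_E = 818.5/34.61 = 23.65 kN.
Moment equilibrium about D: M_D = Σ(load moments about D) − R_E·L = 249.6 − 23.65×4.7 = 138.5 kN·m.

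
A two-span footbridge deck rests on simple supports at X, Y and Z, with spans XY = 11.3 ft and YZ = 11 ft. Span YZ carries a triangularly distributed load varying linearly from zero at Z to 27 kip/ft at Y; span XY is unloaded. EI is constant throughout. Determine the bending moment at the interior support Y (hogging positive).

Take M_Y as the redundant. Released structure: two simple spans XY and YZ with a hinge at Y.
End slopes at the hinge Y, treating each span as simply supported:
  span YZ: triangular load, peak 27: w₀L³/(45EI) = 798.6/EI
  relative rotation θ_0 = (0 + 798.6)/EI = 798.6/EI
A unit hogging moment at Y produces rotation L₁/(3EI) + L₂/(3EI) = 7.433/EI.
Slope continuity at Y: θ_0 = M_Y·7.433/EI, so M_Y = 798.6/7.433 = 107.4 kip·ft (hogging).

M_Y = 107.4 kip·ft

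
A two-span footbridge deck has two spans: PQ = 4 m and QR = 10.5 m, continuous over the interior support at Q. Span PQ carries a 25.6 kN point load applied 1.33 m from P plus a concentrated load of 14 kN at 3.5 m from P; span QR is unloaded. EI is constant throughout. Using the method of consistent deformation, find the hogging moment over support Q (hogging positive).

M_Q = 5.761 kN·m

Take M_Q as the redundant. Released structure: two simple spans PQ and QR with a hinge at Q.
Rotations at Q on the released spans (each span's end-slope, ×1/EI):
  span PQ: point load 25.6 at a = 1.33: Pab(L + a)/(6LEI) = 20.19/EI
  span PQ: point load 14 at a = 3.5: Pab(L + a)/(6LEI) = 7.656/EI
  relative rotation θ_0 = (27.85 + 0)/EI = 27.85/EI
A unit hogging moment at Q produces rotation L₁/(3EI) + L₂/(3EI) = 4.833/EI.
Compatibility: M_Q·(L₁+L₂)/(3EI) = θ_0, giving M_Q = 5.761 kN·m (hogging).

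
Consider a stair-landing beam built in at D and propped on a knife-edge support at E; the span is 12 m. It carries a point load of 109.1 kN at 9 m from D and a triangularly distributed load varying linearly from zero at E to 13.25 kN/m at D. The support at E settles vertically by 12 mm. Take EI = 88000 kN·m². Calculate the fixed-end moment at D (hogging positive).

M_D = 302.6 kN·m

Take the reaction at E as the redundant and release it; the primary structure is a cantilever fixed at D.
Downward deflection at the released point E due to the loads:
  point load 109.1 at a = 9: Pa²(3L − a)/(6EI) = 39767/EI
  triangular load, peak 13.25 at the fixed end: w₀L⁴/(30EI) = 9158/EI
  δ_0 = 48925/EI
Tip deflection under a unit load at E: L³/(3EI) = 576/EI.
With EI = 88000 kN·m²: δ_0 = 0.55597 m and δ_{EE} = 0.006545 m/kN.
Compatibility — the beam at E must follow the support down by 0.012 m: δ_0 − R_E·δ_{EE} = 0.012, so R_E = (0.55597 − 0.012)/0.006545 = 83.11 kN.
Moment equilibrium about D: M_D = Σ(load moments about D) − R_E·L = 1300 − 83.11×12 = 302.6 kN·m.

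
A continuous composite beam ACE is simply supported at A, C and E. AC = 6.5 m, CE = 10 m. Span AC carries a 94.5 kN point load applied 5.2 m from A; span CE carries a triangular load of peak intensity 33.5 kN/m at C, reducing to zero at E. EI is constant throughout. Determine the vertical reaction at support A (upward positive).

R_A = -7.284 kN

Release continuity at C by inserting a hinge; the redundant is the internal moment M_C. The primary structure is two simply-supported spans AC and CE.
Discontinuity in slope at C on the released structure — sum the simple-span end rotations:
  span AC: point load 94.5 at a = 5.2: Pab(L + a)/(6LEI) = 191.6/EI
  span CE: triangular load, peak 33.5: w₀L³/(45EI) = 744.4/EI
  relative rotation θ_0 = (191.6 + 744.4)/EI = 936.1/EI
A unit hogging moment at C produces rotation L₁/(3EI) + L₂/(3EI) = 5.5/EI.
Compatibility: M_C·(L₁+L₂)/(3EI) = θ_0, giving M_C = 170.2 kN·m (hogging).
Span AC, ΣM about A with M_C applied at C: R_C^{AC}·6.5 = 491.4 + 170.2, so R_C^{AC} = 101.8 kN and R_A = 94.5 − 101.8 = -7.284 kN.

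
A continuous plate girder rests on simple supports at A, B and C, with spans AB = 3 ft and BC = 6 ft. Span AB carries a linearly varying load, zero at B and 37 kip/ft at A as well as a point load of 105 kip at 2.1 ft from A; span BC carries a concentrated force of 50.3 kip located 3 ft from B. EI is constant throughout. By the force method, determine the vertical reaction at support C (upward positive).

R_C = 14.66 kip

Insert a hinge at B; M_B is the redundant, and each span becomes simply supported.
Discontinuity in slope at B on the released structure — sum the simple-span end rotations:
  span AB: triangular load, peak 37: 7w₀L³/(360EI) = 19.43/EI
  span AB: point load 105 at a = 2.1: Pab(L + a)/(6LEI) = 56.23/EI
  span BC: point load 50.3 at a = 3: Pab(L + b)/(6LEI) = 113.2/EI
  relative rotation θ_0 = (75.65 + 113.2)/EI = 188.8/EI
A unit hogging moment at B produces rotation L₁/(3EI) + L₂/(3EI) = 3/EI.
Slope continuity at B: θ_0 = M_B·3/EI, so M_B = 188.8/3 = 62.94 kip·ft (hogging).
Span BC, ΣM about C: R_B^{BC}·6 = 150.9 + 62.94, so R_B^{BC} = 35.64 kip and R_C = 50.3 − 35.64 = 14.66 kip.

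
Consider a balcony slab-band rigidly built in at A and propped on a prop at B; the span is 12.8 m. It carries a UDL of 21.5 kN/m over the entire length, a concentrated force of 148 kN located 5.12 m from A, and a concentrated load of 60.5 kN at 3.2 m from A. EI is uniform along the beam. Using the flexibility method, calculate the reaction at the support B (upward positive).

R_B = 139.2 kN

Release the roller at B. Primary structure: cantilever fixed at A.
Primary-structure tip deflection at B by superposition:
  UDL 21.5: wL⁴/(8EI) = 72142/EI
  point load 148 at a = 5.12: Pa²(3L − a)/(6EI) = 21520/EI
  point load 60.5 at a = 3.2: Pa²(3L − a)/(6EI) = 3635/EI
  δ_0 = 97296/EI
Flexibility coefficient — unit upward force at B: δ_{BB} = L³/(3EI) = 699.1/EI.
The prop prevents deflection at B: R_B = δ_0/δ_{BB} = 97296/699.1 = 139.2 kN.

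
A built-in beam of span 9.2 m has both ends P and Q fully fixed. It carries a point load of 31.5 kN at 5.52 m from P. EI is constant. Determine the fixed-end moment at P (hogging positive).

M_P = 27.82 kN·m

Take the two fixed-end moments M_P, M_Q as redundants; the released structure is the simple span PQ.
End rotations of the released simple span under the applied load (×1/EI):
  at P: point load 31.5 at a = 5.52: Pab(L + b)/(6LEI) = 149.3/EI
  at Q: point load 31.5 at a = 5.52: Pab(L + a)/(6LEI) = 170.6/EI
  θ_P0 = 149.3/EI,  θ_Q0 = 170.6/EI
Flexibility coefficients: a unit moment at one end gives L/(3EI) there and L/(6EI) at the far end, so f₁₁ = f₂₂ = 3.067/EI and f₁₂ = f₂₁ = 1.533/EI.
Compatibility — zero rotation at each built-in end:
  3.067 M_P + 1.533 M_Q = 149.3
  1.533 M_P + 3.067 M_Q = 170.6
Solving the pair gives M_P = 27.82 kN·m and M_Q = 41.73 kN·m (hogging).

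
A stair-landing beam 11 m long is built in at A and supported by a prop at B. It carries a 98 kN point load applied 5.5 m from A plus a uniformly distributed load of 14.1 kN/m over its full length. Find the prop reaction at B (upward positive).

R_B = 88.79 kN

Release the roller at B. Primary structure: cantilever fixed at A.
Primary-structure tip deflection at B by superposition:
  point load 98 at a = 5.5: Pa²(3L − a)/(6EI) = 13587/EI
  UDL 14.1: wL⁴/(8EI) = 25805/EI
  δ_0 = 39392/EI
Tip deflection under a unit load at B: L³/(3EI) = 443.7/EI.
The prop prevents deflection at B: R_B = δ_0/δ_{BB} = 39392/443.7 = 88.79 kN.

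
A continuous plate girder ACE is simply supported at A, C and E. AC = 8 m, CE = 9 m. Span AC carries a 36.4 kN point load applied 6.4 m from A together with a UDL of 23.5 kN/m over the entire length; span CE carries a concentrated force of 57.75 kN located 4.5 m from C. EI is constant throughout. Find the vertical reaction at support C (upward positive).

Insert a hinge at C; M_C is the redundant, and each span becomes simply supported.
End slopes at the hinge C, treating each span as simply supported:
  span AC: point load 36.4 at a = 6.4: Pab(L + a)/(6LEI) = 111.8/EI
  span AC: UDL 23.5: wL³/(24EI) = 501.3/EI
  span CE: point load 57.75 at a = 4.5: Pab(L + b)/(6LEI) = 292.4/EI
  relative rotation θ_0 = (613.2 + 292.4)/EI = 905.5/EI
A unit hogging moment at C produces rotation L₁/(3EI) + L₂/(3EI) = 5.667/EI.
Compatibility: M_C·(L₁+L₂)/(3EI) = θ_0, giving M_C = 159.8 kN·m (hogging).
Span AC, ΣM about A with M_C applied at C: R_C^{AC}·8 = 985 + 159.8, so R_C^{AC} = 143.1 kN and R_A = 224.4 − 143.1 = 81.31 kN.
Span CE, ΣM about E: R_C^{CE}·9 = 259.9 + 159.8, so R_C^{CE} = 46.63 kN and R_E = 57.75 − 46.63 = 11.12 kN.
R_C = 143.1 + 46.63 = 189.7 kN.

R_C = 189.7 kN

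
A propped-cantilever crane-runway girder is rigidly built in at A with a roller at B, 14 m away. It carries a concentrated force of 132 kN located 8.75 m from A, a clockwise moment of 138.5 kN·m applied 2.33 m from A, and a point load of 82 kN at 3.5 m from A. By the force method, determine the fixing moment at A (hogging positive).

M_A = 561.2 kN·m

Release the roller at B. Primary structure: cantilever fixed at A.
Primary-structure tip deflection at B by superposition:
  point load 132 at a = 8.75: Pa²(3L − a)/(6EI) = 56005/EI
  clockwise couple 138.5 at a = 2.33: M₀a(2L − a)/(2EI) = 4142/EI
  point load 82 at a = 3.5: Pa²(3L − a)/(6EI) = 6446/EI
  δ_0 = 66593/EI
Tip deflection under a unit load at B: L³/(3EI) = 914.7/EI.
Compatibility at B: δ_0 − R_B·δ_{BB} = 0, so R_B = 66593/914.7 = 72.81 kN.
Moment equilibrium about A: M_A = Σ(load moments about A) − R_B·L = 1580 − 72.81×14 = 561.2 kN·m.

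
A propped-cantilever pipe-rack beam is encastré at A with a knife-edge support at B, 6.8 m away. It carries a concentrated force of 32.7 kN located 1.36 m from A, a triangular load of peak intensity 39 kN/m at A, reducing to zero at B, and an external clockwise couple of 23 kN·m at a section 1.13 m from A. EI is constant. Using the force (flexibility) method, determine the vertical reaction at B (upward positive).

R_B = 29.9 kN

Take the reaction at B as the redundant and release it; the primary structure is a cantilever fixed at A.
Deflection at B on the released cantilever, summing each load's contribution:
  point load 32.7 at a = 1.36: Pa²(3L − a)/(6EI) = 191.9/EI
  triangular load, peak 39 at the fixed end: w₀L⁴/(30EI) = 2780/EI
  clockwise couple 23 at a = 1.13: M₀a(2L − a)/(2EI) = 162/EI
  δ_0 = 3134/EI
Tip deflection under a unit load at B: L³/(3EI) = 104.8/EI.
Compatibility at B: δ_0 − R_B·δ_{BB} = 0, so R_B = 3134/104.8 = 29.9 kN.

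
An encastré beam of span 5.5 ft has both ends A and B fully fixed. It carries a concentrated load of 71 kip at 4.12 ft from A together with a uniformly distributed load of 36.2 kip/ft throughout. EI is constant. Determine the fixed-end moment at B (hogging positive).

Release both end moments; the primary structure is a simply-supported span AB with redundants M_A and M_B.
Simple-span end rotations at A and B under the given loads:
  at A: point load 71 at a = 4.12: Pab(L + b)/(6LEI) = 84.16/EI
  at B: point load 71 at a = 4.12: Pab(L + a)/(6LEI) = 117.7/EI
  at A: UDL 36.2: wL³/(24EI) = 250.9/EI
  at B: UDL 36.2: wL³/(24EI) = 250.9/EI
  θ_A0 = 335.1/EI,  θ_B0 = 368.6/EI
Flexibility coefficients: a unit moment at one end gives L/(3EI) there and L/(6EI) at the far end, so f₁₁ = f₂₂ = 1.833/EI and f₁₂ = f₂₁ = 0.9167/EI.
Compatibility — zero rotation at each built-in end:
  1.833 M_A + 0.9167 M_B = 335.1
  0.9167 M_A + 1.833 M_B = 368.6
Solving the pair gives M_A = 109.7 kip·ft and M_B = 146.2 kip·ft (hogging).

M_B = 146.2 kip·ft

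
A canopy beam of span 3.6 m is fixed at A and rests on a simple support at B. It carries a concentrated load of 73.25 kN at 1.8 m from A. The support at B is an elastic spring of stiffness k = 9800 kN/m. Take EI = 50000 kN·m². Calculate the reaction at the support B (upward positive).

Choose R_B as the redundant. The primary structure is the cantilever fixed at A.
Primary-structure tip deflection at B by superposition:
  point load 73.25 at a = 1.8: Pa²(3L − a)/(6EI) = 356/EI
Tip deflection under a unit load at B: L³/(3EI) = 15.55/EI.
With EI = 50000 kN·m²: δ_0 = 0.00712 m and δ_{BB} = 0.000311 m/kN.
Compatibility — the spring shortens by R_B/k under the reaction it provides: δ_0 − R_B·δ_{BB} = R_B/k. With 1/k = 0.000102 m/kN, R_B = δ_0 / (δ_{BB} + 1/k) = 0.00712 / (0.000311 + 0.000102) = 17.24 kN.

R_B = 17.24 kN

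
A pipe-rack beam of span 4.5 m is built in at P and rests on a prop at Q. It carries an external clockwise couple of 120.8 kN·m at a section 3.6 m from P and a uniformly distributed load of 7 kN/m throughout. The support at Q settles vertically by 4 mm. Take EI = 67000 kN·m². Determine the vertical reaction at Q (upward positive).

R_Q = 41.65 kN

Choose R_Q as the redundant. The primary structure is the cantilever fixed at P.
Primary-structure tip deflection at Q by superposition:
  clockwise couple 120.8 at a = 3.6: M₀a(2L − a)/(2EI) = 1174/EI
  UDL 7: wL⁴/(8EI) = 358.8/EI
  δ_0 = 1533/EI
Tip deflection under a unit load at Q: L³/(3EI) = 30.38/EI.
With EI = 67000 kN·m²: δ_0 = 0.02288 m and δ_{QQ} = 0.000453 m/kN.
Compatibility — the beam at Q must follow the support down by 0.004 m: δ_0 − R_Q·δ_{QQ} = 0.004, so R_Q = (0.02288 − 0.004)/0.000453 = 41.65 kN.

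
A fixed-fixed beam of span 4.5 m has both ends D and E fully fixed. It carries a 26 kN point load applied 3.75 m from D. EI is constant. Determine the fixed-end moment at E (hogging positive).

Release both end moments; the primary structure is a simply-supported span DE with redundants M_D and M_E.
Simple-span end rotations at D and E under the given loads:
  at D: point load 26 at a = 3.75: Pab(L + b)/(6LEI) = 14.22/EI
  at E: point load 26 at a = 3.75: Pab(L + a)/(6LEI) = 22.34/EI
  θ_D0 = 14.22/EI,  θ_E0 = 22.34/EI
Flexibility coefficients: a unit moment at one end gives L/(3EI) there and L/(6EI) at the far end, so f₁₁ = f₂₂ = 1.5/EI and f₁₂ = f₂₁ = 0.75/EI.
Compatibility — zero rotation at each built-in end:
  1.5 M_D + 0.75 M_E = 14.22
  0.75 M_D + 1.5 M_E = 22.34
Solving the pair gives M_D = 2.708 kN·m and M_E = 13.54 kN·m (hogging).

M_E = 13.54 kN·m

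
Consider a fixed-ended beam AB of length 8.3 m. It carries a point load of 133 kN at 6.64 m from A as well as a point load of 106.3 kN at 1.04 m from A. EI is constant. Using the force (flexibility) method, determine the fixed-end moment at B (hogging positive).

Release both end moments; the primary structure is a simply-supported span AB with redundants M_A and M_B.
Simple-span end rotations at A and B under the given loads:
  at A: point load 133 at a = 6.64: Pab(L + b)/(6LEI) = 293.2/EI
  at B: point load 133 at a = 6.64: Pab(L + a)/(6LEI) = 439.8/EI
  at A: point load 106.3 at a = 1.04: Pab(L + b)/(6LEI) = 250.8/EI
  at B: point load 106.3 at a = 1.04: Pab(L + a)/(6LEI) = 150.5/EI
  θ_A0 = 544/EI,  θ_B0 = 590.3/EI
Flexibility coefficients: a unit moment at one end gives L/(3EI) there and L/(6EI) at the far end, so f₁₁ = f₂₂ = 2.767/EI and f₁₂ = f₂₁ = 1.383/EI.
Compatibility — zero rotation at each built-in end:
  2.767 M_A + 1.383 M_B = 544
  1.383 M_A + 2.767 M_B = 590.3
Solving the pair gives M_A = 119.9 kN·m and M_B = 153.4 kN·m (hogging).

M_B = 153.4 kN·m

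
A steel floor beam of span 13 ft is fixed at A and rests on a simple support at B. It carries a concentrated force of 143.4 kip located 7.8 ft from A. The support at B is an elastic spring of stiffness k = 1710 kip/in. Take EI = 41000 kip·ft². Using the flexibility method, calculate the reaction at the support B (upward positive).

R_B = 61.78 kip

Release the roller at B. Primary structure: cantilever fixed at A.
Free-end deflection of the primary structure under the applied loading (downward +):
  point load 143.4 at a = 7.8: Pa²(3L − a)/(6EI) = 45367/EI
Flexibility coefficient — unit upward force at B: δ_{BB} = L³/(3EI) = 732.3/EI.
With EI = 41000 kip·ft²: δ_0 = 1.1065 ft and δ_{BB} = 0.017862 ft/kip.
Compatibility — the spring shortens by R_B/k under the reaction it provides: δ_0 − R_B·δ_{BB} = R_B/k. With 1/k = 1/(1710×12) ft/kip = 0.000049 ft/kip, R_B = δ_0 / (δ_{BB} + 1/k) = 1.1065 / (0.017862 + 0.000049) = 61.78 kip.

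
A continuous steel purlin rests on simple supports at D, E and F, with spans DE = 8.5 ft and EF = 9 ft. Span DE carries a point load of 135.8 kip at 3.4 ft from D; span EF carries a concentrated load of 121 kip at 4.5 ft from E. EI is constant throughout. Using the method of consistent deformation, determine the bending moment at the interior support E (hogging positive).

Insert a hinge at E; M_E is the redundant, and each span becomes simply supported.
Discontinuity in slope at E on the released structure — sum the simple-span end rotations:
  span DE: point load 135.8 at a = 3.4: Pab(L + a)/(6LEI) = 549.4/EI
  span EF: point load 121 at a = 4.5: Pab(L + b)/(6LEI) = 612.6/EI
  relative rotation θ_0 = (549.4 + 612.6)/EI = 1162/EI
A unit hogging moment at E produces rotation L₁/(3EI) + L₂/(3EI) = 5.833/EI.
Slope continuity at E: θ_0 = M_E·5.833/EI, so M_E = 1162/5.833 = 199.2 kip·ft (hogging).

M_E = 199.2 kip·ft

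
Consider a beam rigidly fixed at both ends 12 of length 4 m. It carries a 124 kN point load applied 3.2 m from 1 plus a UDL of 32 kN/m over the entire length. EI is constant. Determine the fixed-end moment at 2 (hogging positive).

M_2 = 106.2 kN·m

Release both end moments; the primary structure is a simply-supported span 12 with redundants M_1 and M_2.
Simple-span end rotations at 1 and 2 under the given loads:
  at 1: point load 124 at a = 3.2: Pab(L + b)/(6LEI) = 63.49/EI
  at 2: point load 124 at a = 3.2: Pab(L + a)/(6LEI) = 95.23/EI
  at 1: UDL 32: wL³/(24EI) = 85.33/EI
  at 2: UDL 32: wL³/(24EI) = 85.33/EI
  θ_10 = 148.8/EI,  θ_20 = 180.6/EI
Flexibility coefficients: a unit moment at one end gives L/(3EI) there and L/(6EI) at the far end, so f₁₁ = f₂₂ = 1.333/EI and f₁₂ = f₂₁ = 0.6667/EI.
Compatibility — zero rotation at each built-in end:
  1.333 M_1 + 0.6667 M_2 = 148.8
  0.6667 M_1 + 1.333 M_2 = 180.6
Solving the pair gives M_1 = 58.54 kN·m and M_2 = 106.2 kN·m (hogging).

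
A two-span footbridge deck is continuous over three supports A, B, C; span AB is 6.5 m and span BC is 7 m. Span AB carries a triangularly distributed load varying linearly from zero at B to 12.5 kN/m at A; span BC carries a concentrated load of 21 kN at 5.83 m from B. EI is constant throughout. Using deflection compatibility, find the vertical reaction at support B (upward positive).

Insert a hinge at B; M_B is the redundant, and each span becomes simply supported.
End slopes at the hinge B, treating each span as simply supported:
  span AB: triangular load, peak 12.5: 7w₀L³/(360EI) = 66.75/EI
  span BC: point load 21 at a = 5.83: Pab(L + b)/(6LEI) = 27.86/EI
  relative rotation θ_0 = (66.75 + 27.86)/EI = 94.61/EI
A unit hogging moment at B produces rotation L₁/(3EI) + L₂/(3EI) = 4.5/EI.
Slope continuity at B: θ_0 = M_B·4.5/EI, so M_B = 94.61/4.5 = 21.03 kN·m (hogging).
Span AB, ΣM about A with M_B applied at B: R_B^{AB}·6.5 = 88.02 + 21.03, so R_B^{AB} = 16.78 kN and R_A = 40.62 − 16.78 = 23.85 kN.
Span BC, ΣM about C: R_B^{BC}·7 = 24.57 + 21.03, so R_B^{BC} = 6.514 kN and R_C = 21 − 6.514 = 14.49 kN.
R_B = 16.78 + 6.514 = 23.29 kN.

R_B = 23.29 kN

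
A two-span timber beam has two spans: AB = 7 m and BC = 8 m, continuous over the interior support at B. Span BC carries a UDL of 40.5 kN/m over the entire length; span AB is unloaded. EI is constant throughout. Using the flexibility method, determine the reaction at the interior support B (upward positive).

Release continuity at B by inserting a hinge; the redundant is the internal moment M_B. The primary structure is two simply-supported spans AB and BC.
Rotations at B on the released spans (each span's end-slope, ×1/EI):
  span BC: UDL 40.5: wL³/(24EI) = 864/EI
  relative rotation θ_0 = (0 + 864)/EI = 864/EI
A unit hogging moment at B produces rotation L₁/(3EI) + L₂/(3EI) = 5/EI.
Slope continuity at B: θ_0 = M_B·5/EI, so M_B = 864/5 = 172.8 kN·m (hogging).
Span AB, ΣM about A with M_B applied at B: R_B^{AB}·7 = 0 + 172.8, so R_B^{AB} = 24.69 kN and R_A = 0 − 24.69 = -24.69 kN.
Span BC, ΣM about C: R_B^{BC}·8 = 1296 + 172.8, so R_B^{BC} = 183.6 kN and R_C = 324 − 183.6 = 140.4 kN.
R_B = 24.69 + 183.6 = 208.3 kN.

R_B = 208.3 kN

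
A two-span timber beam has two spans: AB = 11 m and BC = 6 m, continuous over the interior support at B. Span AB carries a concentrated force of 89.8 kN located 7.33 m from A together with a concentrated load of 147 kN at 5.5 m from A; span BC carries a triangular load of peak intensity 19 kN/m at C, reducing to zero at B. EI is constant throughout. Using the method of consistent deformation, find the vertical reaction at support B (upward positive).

R_B = 237 kN

Release continuity at B by inserting a hinge; the redundant is the internal moment M_B. The primary structure is two simply-supported spans AB and BC.
Rotations at B on the released spans (each span's end-slope, ×1/EI):
  span AB: point load 89.8 at a = 7.33: Pab(L + a)/(6LEI) = 670.9/EI
  span AB: point load 147 at a = 5.5: Pab(L + a)/(6LEI) = 1112/EI
  span BC: triangular load, peak 19: 7w₀L³/(360EI) = 79.8/EI
  relative rotation θ_0 = (1783 + 79.8)/EI = 1862/EI
A unit hogging moment at B produces rotation L₁/(3EI) + L₂/(3EI) = 5.667/EI.
Compatibility: M_B·(L₁+L₂)/(3EI) = θ_0, giving M_B = 328.7 kN·m (hogging).
Span AB, ΣM about A with M_B applied at B: R_B^{AB}·11 = 1467 + 328.7, so R_B^{AB} = 163.2 kN and R_A = 236.8 − 163.2 = 73.58 kN.
Span BC, ΣM about C: R_B^{BC}·6 = 114 + 328.7, so R_B^{BC} = 73.78 kN and R_C = 57 − 73.78 = -16.78 kN.
R_B = 163.2 + 73.78 = 237 kN.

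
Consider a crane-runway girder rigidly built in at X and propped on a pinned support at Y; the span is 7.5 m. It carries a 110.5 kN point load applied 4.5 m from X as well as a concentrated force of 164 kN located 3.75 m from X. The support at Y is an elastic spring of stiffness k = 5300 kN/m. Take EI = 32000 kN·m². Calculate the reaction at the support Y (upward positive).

R_Y = 94.91 kN

Take the reaction at Y as the redundant and release it; the primary structure is a cantilever fixed at X.
Deflection at Y on the released cantilever, summing each load's contribution:
  point load 110.5 at a = 4.5: Pa²(3L − a)/(6EI) = 6713/EI
  point load 164 at a = 3.75: Pa²(3L − a)/(6EI) = 7207/EI
  δ_0 = 13920/EI
Flexibility coefficient — unit upward force at Y: δ_{YY} = L³/(3EI) = 140.6/EI.
With EI = 32000 kN·m²: δ_0 = 0.435 m and δ_{YY} = 0.004395 m/kN.
Compatibility — the spring shortens by R_Y/k under the reaction it provides: δ_0 − R_Y·δ_{YY} = R_Y/k. With 1/k = 0.000189 m/kN, R_Y = δ_0 / (δ_{YY} + 1/k) = 0.435 / (0.004395 + 0.000189) = 94.91 kN.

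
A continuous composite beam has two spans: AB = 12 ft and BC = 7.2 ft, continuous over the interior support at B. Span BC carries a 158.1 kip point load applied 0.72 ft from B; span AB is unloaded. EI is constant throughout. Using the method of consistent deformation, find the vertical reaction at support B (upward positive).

Release continuity at B by inserting a hinge; the redundant is the internal moment M_B. The primary structure is two simply-supported spans AB and BC.
End slopes at the hinge B, treating each span as simply supported:
  span BC: point load 158.1 at a = 0.72: Pab(L + b)/(6LEI) = 233.6/EI
  relative rotation θ_0 = (0 + 233.6)/EI = 233.6/EI
A unit hogging moment at B produces rotation L₁/(3EI) + L₂/(3EI) = 6.4/EI.
Compatibility: M_B·(L₁+L₂)/(3EI) = θ_0, giving M_B = 36.5 kip·ft (hogging).
Span AB, ΣM about A with M_B applied at B: R_B^{AB}·12 = 0 + 36.5, so R_B^{AB} = 3.041 kip and R_A = 0 − 3.041 = -3.041 kip.
Span BC, ΣM about C: R_B^{BC}·7.2 = 1024 + 36.5, so R_B^{BC} = 147.4 kip and R_C = 158.1 − 147.4 = 10.74 kip.
R_B = 3.041 + 147.4 = 150.4 kip.

R_B = 150.4 kip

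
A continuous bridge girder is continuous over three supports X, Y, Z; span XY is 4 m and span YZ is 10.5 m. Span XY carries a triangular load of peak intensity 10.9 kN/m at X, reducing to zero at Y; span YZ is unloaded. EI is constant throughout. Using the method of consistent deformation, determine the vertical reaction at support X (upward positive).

Release continuity at Y by inserting a hinge; the redundant is the internal moment M_Y. The primary structure is two simply-supported spans XY and YZ.
End slopes at the hinge Y, treating each span as simply supported:
  span XY: triangular load, peak 10.9: 7w₀L³/(360EI) = 13.56/EI
  relative rotation θ_0 = (13.56 + 0)/EI = 13.56/EI
A unit hogging moment at Y produces rotation L₁/(3EI) + L₂/(3EI) = 4.833/EI.
Slope continuity at Y: θ_0 = M_Y·4.833/EI, so M_Y = 13.56/4.833 = 2.806 kN·m (hogging).
Span XY, ΣM about X with M_Y applied at Y: R_Y^{XY}·4 = 29.07 + 2.806, so R_Y^{XY} = 7.968 kN and R_X = 21.8 − 7.968 = 13.83 kN.

R_X = 13.83 kN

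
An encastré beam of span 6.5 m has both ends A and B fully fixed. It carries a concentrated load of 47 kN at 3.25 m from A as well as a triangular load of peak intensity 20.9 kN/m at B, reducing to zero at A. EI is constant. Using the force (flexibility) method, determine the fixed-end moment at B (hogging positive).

M_B = 82.34 kN·m

Take the two fixed-end moments M_A, M_B as redundants; the released structure is the simple span AB.
Simple-span end rotations at A and B under the given loads:
  at A: point load 47 at a = 3.25: Pab(L + b)/(6LEI) = 124.1/EI
  at B: point load 47 at a = 3.25: Pab(L + a)/(6LEI) = 124.1/EI
  at A: triangular load, peak 20.9: 7w₀L³/(360EI) = 111.6/EI
  at B: triangular load, peak 20.9: w₀L³/(45EI) = 127.5/EI
  θ_A0 = 235.7/EI,  θ_B0 = 251.7/EI
Flexibility coefficients: a unit moment at one end gives L/(3EI) there and L/(6EI) at the far end, so f₁₁ = f₂₂ = 2.167/EI and f₁₂ = f₂₁ = 1.083/EI.
Compatibility — zero rotation at each built-in end:
  2.167 M_A + 1.083 M_B = 235.7
  1.083 M_A + 2.167 M_B = 251.7
Solving the pair gives M_A = 67.62 kN·m and M_B = 82.34 kN·m (hogging).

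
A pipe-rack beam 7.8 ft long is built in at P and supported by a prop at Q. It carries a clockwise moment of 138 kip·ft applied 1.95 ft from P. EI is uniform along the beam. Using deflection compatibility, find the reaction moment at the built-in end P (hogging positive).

M_P = 47.44 kip·ft

Take the reaction at Q as the redundant and release it; the primary structure is a cantilever fixed at P.
Deflection at Q on the released cantilever, summing each load's contribution:
  clockwise couple 138 at a = 1.95: M₀a(2L − a)/(2EI) = 1837/EI
Tip deflection under a unit load at Q: L³/(3EI) = 158.2/EI.
The prop prevents deflection at Q: R_Q = δ_0/δ_{QQ} = 1837/158.2 = 11.61 kip.
Moment equilibrium about P: M_P = Σ(load moments about P) − R_Q·L = 138 − 11.61×7.8 = 47.44 kip·ft.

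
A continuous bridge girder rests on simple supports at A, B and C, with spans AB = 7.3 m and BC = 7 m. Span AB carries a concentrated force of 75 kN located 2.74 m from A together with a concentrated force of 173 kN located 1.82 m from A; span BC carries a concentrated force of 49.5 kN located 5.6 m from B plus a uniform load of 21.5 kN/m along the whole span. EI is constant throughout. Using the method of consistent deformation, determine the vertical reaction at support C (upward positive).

Release continuity at B by inserting a hinge; the redundant is the internal moment M_B. The primary structure is two simply-supported spans AB and BC.
End slopes at the hinge B, treating each span as simply supported:
  span AB: point load 75 at a = 2.74: Pab(L + a)/(6LEI) = 214.8/EI
  span AB: point load 173 at a = 1.82: Pab(L + a)/(6LEI) = 359.3/EI
  span BC: point load 49.5 at a = 5.6: Pab(L + b)/(6LEI) = 77.62/EI
  span BC: UDL 21.5: wL³/(24EI) = 307.3/EI
  relative rotation θ_0 = (574.1 + 384.9)/EI = 959/EI
A unit hogging moment at B produces rotation L₁/(3EI) + L₂/(3EI) = 4.767/EI.
Compatibility: M_B·(L₁+L₂)/(3EI) = θ_0, giving M_B = 201.2 kN·m (hogging).
Span BC, ΣM about C: R_B^{BC}·7 = 596 + 201.2, so R_B^{BC} = 113.9 kN and R_C = 200 − 113.9 = 86.11 kN.

R_C = 86.11 kN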